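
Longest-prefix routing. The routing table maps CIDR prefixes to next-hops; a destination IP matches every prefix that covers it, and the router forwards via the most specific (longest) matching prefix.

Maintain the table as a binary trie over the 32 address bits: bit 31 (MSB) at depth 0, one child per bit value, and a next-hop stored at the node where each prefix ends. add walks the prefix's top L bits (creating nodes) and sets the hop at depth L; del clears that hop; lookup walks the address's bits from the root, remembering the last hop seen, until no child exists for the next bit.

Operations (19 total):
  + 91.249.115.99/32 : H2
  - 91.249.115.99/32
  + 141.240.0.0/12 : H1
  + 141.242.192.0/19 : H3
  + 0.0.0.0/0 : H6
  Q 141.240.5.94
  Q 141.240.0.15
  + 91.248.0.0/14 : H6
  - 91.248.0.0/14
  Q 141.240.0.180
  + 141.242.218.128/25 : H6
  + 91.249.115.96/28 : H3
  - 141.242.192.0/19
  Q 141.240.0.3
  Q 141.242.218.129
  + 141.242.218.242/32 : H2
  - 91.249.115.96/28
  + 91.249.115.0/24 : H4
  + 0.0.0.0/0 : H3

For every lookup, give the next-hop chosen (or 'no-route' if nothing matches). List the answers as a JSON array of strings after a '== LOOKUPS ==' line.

Process each operation:
  add 91.249.115.99/32 -> H2 at depth 32
  del 91.249.115.99/32 (clear depth 32)
  add 141.240.0.0/12 -> H1 at depth 12
  add 141.242.192.0/19 -> H3 at depth 19
  add 0.0.0.0/0 -> H6 at depth 0
  Q 141.240.5.94: descend 10001101111100 ; hops seen [H6,H1] ; pick H1
  Q 141.240.0.15: descend 10001101111100 ; hops seen [H6,H1] ; pick H1
  add 91.248.0.0/14 -> H6 at depth 14
  del 91.248.0.0/14 (clear depth 14)
  Q 141.240.0.180: descend 10001101111100 ; hops seen [H6,H1] ; pick H1
  add 141.242.218.128/25 -> H6 at depth 25
  add 91.249.115.96/28 -> H3 at depth 28
  del 141.242.192.0/19 (clear depth 19)
  Q 141.240.0.3: descend 10001101111100 ; hops seen [H6,H1] ; pick H1
  Q 141.242.218.129: descend 1000110111110010110110101 ; hops seen [H6,H1,H6] ; pick H6
  add 141.242.218.242/32 -> H2 at depth 32
  del 91.249.115.96/28 (clear depth 28)
  add 91.249.115.0/24 -> H4 at depth 24
  add 0.0.0.0/0 -> H3 at depth 0

== LOOKUPS ==
["H1","H1","H1","H1","H6"]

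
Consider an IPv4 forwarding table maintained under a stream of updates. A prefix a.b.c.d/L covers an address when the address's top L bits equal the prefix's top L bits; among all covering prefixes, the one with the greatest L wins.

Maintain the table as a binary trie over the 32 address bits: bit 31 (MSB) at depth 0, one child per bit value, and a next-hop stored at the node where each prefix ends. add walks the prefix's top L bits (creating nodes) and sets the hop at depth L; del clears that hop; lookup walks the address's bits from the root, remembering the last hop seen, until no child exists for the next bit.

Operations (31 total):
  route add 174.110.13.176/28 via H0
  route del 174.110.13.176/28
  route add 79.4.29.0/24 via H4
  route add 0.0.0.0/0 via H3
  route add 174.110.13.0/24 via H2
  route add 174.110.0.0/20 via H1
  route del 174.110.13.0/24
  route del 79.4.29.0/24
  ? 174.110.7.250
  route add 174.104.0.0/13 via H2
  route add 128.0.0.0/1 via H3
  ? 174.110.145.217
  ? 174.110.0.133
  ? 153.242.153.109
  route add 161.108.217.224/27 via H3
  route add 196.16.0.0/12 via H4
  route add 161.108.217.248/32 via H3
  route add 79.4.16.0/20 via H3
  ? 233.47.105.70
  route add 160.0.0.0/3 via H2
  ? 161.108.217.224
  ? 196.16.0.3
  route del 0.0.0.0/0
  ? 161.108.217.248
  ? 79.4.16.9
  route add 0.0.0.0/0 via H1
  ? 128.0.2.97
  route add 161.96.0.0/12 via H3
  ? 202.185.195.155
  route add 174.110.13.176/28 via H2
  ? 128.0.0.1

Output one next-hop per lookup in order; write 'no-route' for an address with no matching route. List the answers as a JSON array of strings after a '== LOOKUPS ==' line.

Trace:
  + 174.110.13.176/28 (H0) depth=28
  del 174.110.13.176/28 (clear depth 28)
  + 79.4.29.0/24 (H4) depth=24
  + 0.0.0.0/0 (H3) depth=0
  + 174.110.13.0/24 (H2) depth=24
  + 174.110.0.0/20 (H1) depth=20
  del 174.110.13.0/24 (clear depth 24)
  del 79.4.29.0/24 (clear depth 24)
  Q 174.110.7.250: descend 10101110011011100000 ; hops seen [H3,H1] ; pick H1
  + 174.104.0.0/13 (H2) depth=13
  + 128.0.0.0/1 (H3) depth=1
  Q 174.110.145.217: descend 1010111001101110 ; hops seen [H3,H3,H2] ; pick H2
  Q 174.110.0.133: descend 10101110011011100000 ; hops seen [H3,H3,H2,H1] ; pick H1
  Q 153.242.153.109: descend 10 ; hops seen [H3,H3] ; pick H3
  + 161.108.217.224/27 (H3) depth=27
  + 196.16.0.0/12 (H4) depth=12
  + 161.108.217.248/32 (H3) depth=32
  + 79.4.16.0/20 (H3) depth=20
  Q 233.47.105.70: descend 11 ; hops seen [H3,H3] ; pick H3
  + 160.0.0.0/3 (H2) depth=3
  Q 161.108.217.224: descend 101000010110110011011001111 ; hops seen [H3,H3,H2,H3] ; pick H3
  Q 196.16.0.3: descend 110001000001 ; hops seen [H3,H3,H4] ; pick H4
  del 0.0.0.0/0 (clear depth 0)
  Q 161.108.217.248: descend 10100001011011001101100111111000 ; hops seen [H3,H2,H3,H3] ; pick H3
  Q 79.4.16.9: descend 01001111000001000001 ; hops seen [H3] ; pick H3
  + 0.0.0.0/0 (H1) depth=0
  Q 128.0.2.97: descend 10 ; hops seen [H1,H3] ; pick H3
  + 161.96.0.0/12 (H3) depth=12
  Q 202.185.195.155: descend 1100 ; hops seen [H1,H3] ; pick H3
  + 174.110.13.176/28 (H2) depth=28
  Q 128.0.0.1: descend 10 ; hops seen [H1,H3] ; pick H3

== LOOKUPS ==
["H1","H2","H1","H3","H3","H3","H4","H3","H3","H3","H3","H3"]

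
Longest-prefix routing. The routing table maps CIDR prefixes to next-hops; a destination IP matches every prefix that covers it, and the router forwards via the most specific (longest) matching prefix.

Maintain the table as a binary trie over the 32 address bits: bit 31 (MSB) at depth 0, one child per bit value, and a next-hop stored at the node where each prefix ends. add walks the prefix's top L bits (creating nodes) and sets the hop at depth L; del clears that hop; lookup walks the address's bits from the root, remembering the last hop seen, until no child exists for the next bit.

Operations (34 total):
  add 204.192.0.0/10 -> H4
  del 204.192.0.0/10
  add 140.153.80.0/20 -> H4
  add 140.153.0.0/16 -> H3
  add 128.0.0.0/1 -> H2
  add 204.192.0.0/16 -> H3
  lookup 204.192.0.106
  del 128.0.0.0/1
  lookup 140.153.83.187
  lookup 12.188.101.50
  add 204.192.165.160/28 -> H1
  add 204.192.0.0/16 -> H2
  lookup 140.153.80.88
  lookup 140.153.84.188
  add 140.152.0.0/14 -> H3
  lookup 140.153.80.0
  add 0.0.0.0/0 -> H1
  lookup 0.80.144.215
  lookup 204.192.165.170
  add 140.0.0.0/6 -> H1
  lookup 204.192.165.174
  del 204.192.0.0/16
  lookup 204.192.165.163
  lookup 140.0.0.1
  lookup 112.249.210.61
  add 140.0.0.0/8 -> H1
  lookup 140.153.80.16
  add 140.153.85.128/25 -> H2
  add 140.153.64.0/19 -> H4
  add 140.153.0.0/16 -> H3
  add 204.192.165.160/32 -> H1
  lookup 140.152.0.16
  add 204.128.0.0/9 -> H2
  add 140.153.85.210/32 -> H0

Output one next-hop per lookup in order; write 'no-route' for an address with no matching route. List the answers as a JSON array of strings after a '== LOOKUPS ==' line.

Trace:
  + 204.192.0.0/10 (H4) depth=10
  del 204.192.0.0/10 (clear depth 10)
  + 140.153.80.0/20 (H4) depth=20
  + 140.153.0.0/16 (H3) depth=16
  + 128.0.0.0/1 (H2) depth=1
  + 204.192.0.0/16 (H3) depth=16
  ? 204.192.0.106  path d0:-→d1:H2→d2:-→d3:-→d4:-→d5:-→d6:-→d7:-→d8:-→d9:-→d10:-→d11:-→d12:-→d13:-→d14:-→d15:-→d16:H3  best=H3
  del 128.0.0.0/1 (clear depth 1)
  ? 140.153.83.187  path d0:-→d1:-→d2:-→d3:-→d4:-→d5:-→d6:-→d7:-→d8:-→d9:-→d10:-→d11:-→d12:-→d13:-→d14:-→d15:-→d16:H3→d17:-→d18:-→d19:-→d20:H4  best=H4
  ? 12.188.101.50  path d0:-  best=no-route
  + 204.192.165.160/28 (H1) depth=28
  + 204.192.0.0/16 (H2) depth=16
  ? 140.153.80.88  path d0:-→d1:-→d2:-→d3:-→d4:-→d5:-→d6:-→d7:-→d8:-→d9:-→d10:-→d11:-→d12:-→d13:-→d14:-→d15:-→d16:H3→d17:-→d18:-→d19:-→d20:H4  best=H4
  ? 140.153.84.188  path d0:-→d1:-→d2:-→d3:-→d4:-→d5:-→d6:-→d7:-→d8:-→d9:-→d10:-→d11:-→d12:-→d13:-→d14:-→d15:-→d16:H3→d17:-→d18:-→d19:-→d20:H4  best=H4
  + 140.152.0.0/14 (H3) depth=14
  ? 140.153.80.0  path d0:-→d1:-→d2:-→d3:-→d4:-→d5:-→d6:-→d7:-→d8:-→d9:-→d10:-→d11:-→d12:-→d13:-→d14:H3→d15:-→d16:H3→d17:-→d18:-→d19:-→d20:H4  best=H4
  + 0.0.0.0/0 (H1) depth=0
  ? 0.80.144.215  path d0:H1  best=H1
  ? 204.192.165.170  path d0:H1→d1:-→d2:-→d3:-→d4:-→d5:-→d6:-→d7:-→d8:-→d9:-→d10:-→d11:-→d12:-→d13:-→d14:-→d15:-→d16:H2→d17:-→d18:-→d19:-→d20:-→d21:-→d22:-→d23:-→d24:-→d25:-→d26:-→d27:-→d28:H1  best=H1
  + 140.0.0.0/6 (H1) depth=6
  ? 204.192.165.174  path d0:H1→d1:-→d2:-→d3:-→d4:-→d5:-→d6:-→d7:-→d8:-→d9:-→d10:-→d11:-→d12:-→d13:-→d14:-→d15:-→d16:H2→d17:-→d18:-→d19:-→d20:-→d21:-→d22:-→d23:-→d24:-→d25:-→d26:-→d27:-→d28:H1  best=H1
  del 204.192.0.0/16 (clear depth 16)
  ? 204.192.165.163  path d0:H1→d1:-→d2:-→d3:-→d4:-→d5:-→d6:-→d7:-→d8:-→d9:-→d10:-→d11:-→d12:-→d13:-→d14:-→d15:-→d16:-→d17:-→d18:-→d19:-→d20:-→d21:-→d22:-→d23:-→d24:-→d25:-→d26:-→d27:-→d28:H1  best=H1
  ? 140.0.0.1  path d0:H1→d1:-→d2:-→d3:-→d4:-→d5:-→d6:H1→d7:-→d8:-  best=H1
  ? 112.249.210.61  path d0:H1  best=H1
  + 140.0.0.0/8 (H1) depth=8
  ? 140.153.80.16  path d0:H1→d1:-→d2:-→d3:-→d4:-→d5:-→d6:H1→d7:-→d8:H1→d9:-→d10:-→d11:-→d12:-→d13:-→d14:H3→d15:-→d16:H3→d17:-→d18:-→d19:-→d20:H4  best=H4
  + 140.153.85.128/25 (H2) depth=25
  + 140.153.64.0/19 (H4) depth=19
  + 140.153.0.0/16 (H3) depth=16
  + 204.192.165.160/32 (H1) depth=32
  ? 140.152.0.16  path d0:H1→d1:-→d2:-→d3:-→d4:-→d5:-→d6:H1→d7:-→d8:H1→d9:-→d10:-→d11:-→d12:-→d13:-→d14:H3→d15:-  best=H3
  + 204.128.0.0/9 (H2) depth=9
  + 140.153.85.210/32 (H0) depth=32

== LOOKUPS ==
["H3","H4","no-route","H4","H4","H4","H1","H1","H1","H1","H1","H1","H4","H3"]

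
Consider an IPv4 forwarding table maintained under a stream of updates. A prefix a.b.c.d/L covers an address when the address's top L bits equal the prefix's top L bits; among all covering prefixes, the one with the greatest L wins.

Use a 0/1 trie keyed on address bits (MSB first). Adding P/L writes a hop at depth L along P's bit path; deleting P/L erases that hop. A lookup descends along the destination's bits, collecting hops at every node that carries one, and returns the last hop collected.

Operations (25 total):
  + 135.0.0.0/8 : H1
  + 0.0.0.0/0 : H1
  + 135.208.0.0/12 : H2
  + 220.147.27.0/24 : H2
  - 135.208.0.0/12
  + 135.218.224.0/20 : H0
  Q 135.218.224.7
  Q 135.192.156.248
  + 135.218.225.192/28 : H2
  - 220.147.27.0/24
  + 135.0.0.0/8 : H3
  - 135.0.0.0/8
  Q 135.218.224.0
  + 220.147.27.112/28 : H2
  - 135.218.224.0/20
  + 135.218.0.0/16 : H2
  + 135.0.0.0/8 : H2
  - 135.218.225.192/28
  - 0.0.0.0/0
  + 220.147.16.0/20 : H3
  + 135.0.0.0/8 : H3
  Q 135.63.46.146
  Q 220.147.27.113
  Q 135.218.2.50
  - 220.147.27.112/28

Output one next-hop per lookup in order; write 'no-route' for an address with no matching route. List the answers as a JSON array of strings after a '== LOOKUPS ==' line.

Trace:
  add 135.0.0.0/8 -> H1 at depth 8
  add 0.0.0.0/0 -> H1 at depth 0
  add 135.208.0.0/12 -> H2 at depth 12
  add 220.147.27.0/24 -> H2 at depth 24
  - 135.208.0.0/12 clear@12
  add 135.218.224.0/20 -> H0 at depth 20
  ? 135.218.224.7  path d0:H1→d1:-→d2:-→d3:-→d4:-→d5:-→d6:-→d7:-→d8:H1→d9:-→d10:-→d11:-→d12:-→d13:-→d14:-→d15:-→d16:-→d17:-→d18:-→d19:-→d20:H0  best=H0
  ? 135.192.156.248  path d0:H1→d1:-→d2:-→d3:-→d4:-→d5:-→d6:-→d7:-→d8:H1→d9:-→d10:-→d11:-  best=H1
  add 135.218.225.192/28 -> H2 at depth 28
  - 220.147.27.0/24 clear@24
  add 135.0.0.0/8 -> H3 at depth 8
  - 135.0.0.0/8 clear@8
  ? 135.218.224.0  path d0:H1→d1:-→d2:-→d3:-→d4:-→d5:-→d6:-→d7:-→d8:-→d9:-→d10:-→d11:-→d12:-→d13:-→d14:-→d15:-→d16:-→d17:-→d18:-→d19:-→d20:H0→d21:-→d22:-→d23:-  best=H0
  add 220.147.27.112/28 -> H2 at depth 28
  - 135.218.224.0/20 clear@20
  add 135.218.0.0/16 -> H2 at depth 16
  add 135.0.0.0/8 -> H2 at depth 8
  - 135.218.225.192/28 clear@28
  - 0.0.0.0/0 clear@0
  add 220.147.16.0/20 -> H3 at depth 20
  add 135.0.0.0/8 -> H3 at depth 8
  ? 135.63.46.146  path d0:-→d1:-→d2:-→d3:-→d4:-→d5:-→d6:-→d7:-→d8:H3  best=H3
  ? 220.147.27.113  path d0:-→d1:-→d2:-→d3:-→d4:-→d5:-→d6:-→d7:-→d8:-→d9:-→d10:-→d11:-→d12:-→d13:-→d14:-→d15:-→d16:-→d17:-→d18:-→d19:-→d20:H3→d21:-→d22:-→d23:-→d24:-→d25:-→d26:-→d27:-→d28:H2  best=H2
  ? 135.218.2.50  path d0:-→d1:-→d2:-→d3:-→d4:-→d5:-→d6:-→d7:-→d8:H3→d9:-→d10:-→d11:-→d12:-→d13:-→d14:-→d15:-→d16:H2  best=H2
  - 220.147.27.112/28 clear@28

== LOOKUPS ==
["H0","H1","H0","H3","H2","H2"]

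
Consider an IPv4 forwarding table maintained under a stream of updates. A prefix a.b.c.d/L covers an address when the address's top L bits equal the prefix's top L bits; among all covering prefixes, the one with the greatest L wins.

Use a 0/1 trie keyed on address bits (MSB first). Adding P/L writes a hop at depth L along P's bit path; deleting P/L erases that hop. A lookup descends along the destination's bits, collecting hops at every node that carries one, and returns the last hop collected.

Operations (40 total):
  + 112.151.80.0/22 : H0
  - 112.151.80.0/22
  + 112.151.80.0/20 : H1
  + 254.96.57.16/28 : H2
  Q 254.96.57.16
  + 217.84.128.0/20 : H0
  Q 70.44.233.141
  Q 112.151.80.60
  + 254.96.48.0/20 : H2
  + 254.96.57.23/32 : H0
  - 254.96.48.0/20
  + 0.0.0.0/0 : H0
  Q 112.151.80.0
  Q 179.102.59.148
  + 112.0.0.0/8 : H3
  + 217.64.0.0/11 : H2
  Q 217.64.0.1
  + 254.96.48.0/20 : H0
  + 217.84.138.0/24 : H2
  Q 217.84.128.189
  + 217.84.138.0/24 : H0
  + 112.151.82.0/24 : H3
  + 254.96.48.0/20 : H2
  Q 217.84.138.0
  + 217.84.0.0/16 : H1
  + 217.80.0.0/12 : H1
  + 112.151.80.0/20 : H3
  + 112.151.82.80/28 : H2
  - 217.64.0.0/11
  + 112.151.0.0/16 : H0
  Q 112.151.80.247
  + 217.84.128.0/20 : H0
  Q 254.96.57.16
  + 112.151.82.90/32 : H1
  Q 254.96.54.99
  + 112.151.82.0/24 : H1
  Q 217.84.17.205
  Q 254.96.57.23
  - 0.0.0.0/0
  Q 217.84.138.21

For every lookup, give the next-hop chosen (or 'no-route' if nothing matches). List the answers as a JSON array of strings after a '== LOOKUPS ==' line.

Trace:
  add 112.151.80.0/22 -> H0 at depth 22
  - 112.151.80.0/22 clear@22
  add 112.151.80.0/20 -> H1 at depth 20
  add 254.96.57.16/28 -> H2 at depth 28
  lookup 254.96.57.16: bits 1111111001100000001110010001 walk d0:-→d1:-→d2:-→d3:-→d4:-→d5:-→d6:-→d7:-→d8:-→d9:-→d10:-→d11:-→d12:-→d13:-→d14:-→d15:-→d16:-→d17:-→d18:-→d19:-→d20:-→d21:-→d22:-→d23:-→d24:-→d25:-→d26:-→d27:-→d28:H2 -> H2
  add 217.84.128.0/20 -> H0 at depth 20
  lookup 70.44.233.141: bits 01 walk d0:-→d1:-→d2:- -> no-route
  lookup 112.151.80.60: bits 0111000010010111010100 walk d0:-→d1:-→d2:-→d3:-→d4:-→d5:-→d6:-→d7:-→d8:-→d9:-→d10:-→d11:-→d12:-→d13:-→d14:-→d15:-→d16:-→d17:-→d18:-→d19:-→d20:H1→d21:-→d22:- -> H1
  add 254.96.48.0/20 -> H2 at depth 20
  add 254.96.57.23/32 -> H0 at depth 32
  - 254.96.48.0/20 clear@20
  add 0.0.0.0/0 -> H0 at depth 0
  lookup 112.151.80.0: bits 0111000010010111010100 walk d0:H0→d1:-→d2:-→d3:-→d4:-→d5:-→d6:-→d7:-→d8:-→d9:-→d10:-→d11:-→d12:-→d13:-→d14:-→d15:-→d16:-→d17:-→d18:-→d19:-→d20:H1→d21:-→d22:- -> H1
  lookup 179.102.59.148: bits 1 walk d0:H0→d1:- -> H0
  add 112.0.0.0/8 -> H3 at depth 8
  add 217.64.0.0/11 -> H2 at depth 11
  lookup 217.64.0.1: bits 11011001010 walk d0:H0→d1:-→d2:-→d3:-→d4:-→d5:-→d6:-→d7:-→d8:-→d9:-→d10:-→d11:H2 -> H2
  add 254.96.48.0/20 -> H0 at depth 20
  add 217.84.138.0/24 -> H2 at depth 24
  lookup 217.84.128.189: bits 11011001010101001000 walk d0:H0→d1:-→d2:-→d3:-→d4:-→d5:-→d6:-→d7:-→d8:-→d9:-→d10:-→d11:H2→d12:-→d13:-→d14:-→d15:-→d16:-→d17:-→d18:-→d19:-→d20:H0 -> H0
  add 217.84.138.0/24 -> H0 at depth 24
  add 112.151.82.0/24 -> H3 at depth 24
  add 254.96.48.0/20 -> H2 at depth 20
  lookup 217.84.138.0: bits 110110010101010010001010 walk d0:H0→d1:-→d2:-→d3:-→d4:-→d5:-→d6:-→d7:-→d8:-→d9:-→d10:-→d11:H2→d12:-→d13:-→d14:-→d15:-→d16:-→d17:-→d18:-→d19:-→d20:H0→d21:-→d22:-→d23:-→d24:H0 -> H0
  add 217.84.0.0/16 -> H1 at depth 16
  add 217.80.0.0/12 -> H1 at depth 12
  add 112.151.80.0/20 -> H3 at depth 20
  add 112.151.82.80/28 -> H2 at depth 28
  - 217.64.0.0/11 clear@11
  add 112.151.0.0/16 -> H0 at depth 16
  lookup 112.151.80.247: bits 0111000010010111010100 walk d0:H0→d1:-→d2:-→d3:-→d4:-→d5:-→d6:-→d7:-→d8:H3→d9:-→d10:-→d11:-→d12:-→d13:-→d14:-→d15:-→d16:H0→d17:-→d18:-→d19:-→d20:H3→d21:-→d22:- -> H3
  add 217.84.128.0/20 -> H0 at depth 20
  lookup 254.96.57.16: bits 11111110011000000011100100010 walk d0:H0→d1:-→d2:-→d3:-→d4:-→d5:-→d6:-→d7:-→d8:-→d9:-→d10:-→d11:-→d12:-→d13:-→d14:-→d15:-→d16:-→d17:-→d18:-→d19:-→d20:H2→d21:-→d22:-→d23:-→d24:-→d25:-→d26:-→d27:-→d28:H2→d29:- -> H2
  add 112.151.82.90/32 -> H1 at depth 32
  lookup 254.96.54.99: bits 11111110011000000011 walk d0:H0→d1:-→d2:-→d3:-→d4:-→d5:-→d6:-→d7:-→d8:-→d9:-→d10:-→d11:-→d12:-→d13:-→d14:-→d15:-→d16:-→d17:-→d18:-→d19:-→d20:H2 -> H2
  add 112.151.82.0/24 -> H1 at depth 24
  lookup 217.84.17.205: bits 1101100101010100 walk d0:H0→d1:-→d2:-→d3:-→d4:-→d5:-→d6:-→d7:-→d8:-→d9:-→d10:-→d11:-→d12:H1→d13:-→d14:-→d15:-→d16:H1 -> H1
  lookup 254.96.57.23: bits 11111110011000000011100100010111 walk d0:H0→d1:-→d2:-→d3:-→d4:-→d5:-→d6:-→d7:-→d8:-→d9:-→d10:-→d11:-→d12:-→d13:-→d14:-→d15:-→d16:-→d17:-→d18:-→d19:-→d20:H2→d21:-→d22:-→d23:-→d24:-→d25:-→d26:-→d27:-→d28:H2→d29:-→d30:-→d31:-→d32:H0 -> H0
  - 0.0.0.0/0 clear@0
  lookup 217.84.138.21: bits 110110010101010010001010 walk d0:-→d1:-→d2:-→d3:-→d4:-→d5:-→d6:-→d7:-→d8:-→d9:-→d10:-→d11:-→d12:H1→d13:-→d14:-→d15:-→d16:H1→d17:-→d18:-→d19:-→d20:H0→d21:-→d22:-→d23:-→d24:H0 -> H0

== LOOKUPS ==
["H2","no-route","H1","H1","H0","H2","H0","H0","H3","H2","H2","H1","H0","H0"]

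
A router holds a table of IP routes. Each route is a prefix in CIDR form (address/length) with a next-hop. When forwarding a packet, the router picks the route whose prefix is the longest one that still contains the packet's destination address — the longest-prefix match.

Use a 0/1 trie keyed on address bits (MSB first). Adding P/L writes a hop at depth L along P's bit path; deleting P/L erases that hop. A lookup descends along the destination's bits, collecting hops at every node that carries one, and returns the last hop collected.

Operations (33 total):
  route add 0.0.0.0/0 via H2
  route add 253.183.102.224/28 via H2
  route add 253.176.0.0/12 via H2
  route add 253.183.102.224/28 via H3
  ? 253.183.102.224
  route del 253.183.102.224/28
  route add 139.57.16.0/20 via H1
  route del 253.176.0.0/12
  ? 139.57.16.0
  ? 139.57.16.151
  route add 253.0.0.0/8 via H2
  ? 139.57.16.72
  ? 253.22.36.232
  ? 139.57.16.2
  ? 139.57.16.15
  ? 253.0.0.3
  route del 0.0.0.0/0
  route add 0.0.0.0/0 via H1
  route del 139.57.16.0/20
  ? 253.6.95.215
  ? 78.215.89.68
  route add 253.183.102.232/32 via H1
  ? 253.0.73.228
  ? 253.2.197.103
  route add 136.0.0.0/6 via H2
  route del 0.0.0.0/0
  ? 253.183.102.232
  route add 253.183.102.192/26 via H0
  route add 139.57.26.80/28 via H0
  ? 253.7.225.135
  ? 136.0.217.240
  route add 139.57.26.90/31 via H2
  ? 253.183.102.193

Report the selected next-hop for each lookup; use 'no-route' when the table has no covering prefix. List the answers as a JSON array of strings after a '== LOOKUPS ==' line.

Trace:
  + 0.0.0.0/0 (H2) depth=0
  + 253.183.102.224/28 (H2) depth=28
  + 253.176.0.0/12 (H2) depth=12
  + 253.183.102.224/28 (H3) depth=28
  ? 253.183.102.224  path d0:H2→d1:-→d2:-→d3:-→d4:-→d5:-→d6:-→d7:-→d8:-→d9:-→d10:-→d11:-→d12:H2→d13:-→d14:-→d15:-→d16:-→d17:-→d18:-→d19:-→d20:-→d21:-→d22:-→d23:-→d24:-→d25:-→d26:-→d27:-→d28:H3  best=H3
  del 253.183.102.224/28 (clear depth 28)
  + 139.57.16.0/20 (H1) depth=20
  del 253.176.0.0/12 (clear depth 12)
  ? 139.57.16.0  path d0:H2→d1:-→d2:-→d3:-→d4:-→d5:-→d6:-→d7:-→d8:-→d9:-→d10:-→d11:-→d12:-→d13:-→d14:-→d15:-→d16:-→d17:-→d18:-→d19:-→d20:H1  best=H1
  ? 139.57.16.151  path d0:H2→d1:-→d2:-→d3:-→d4:-→d5:-→d6:-→d7:-→d8:-→d9:-→d10:-→d11:-→d12:-→d13:-→d14:-→d15:-→d16:-→d17:-→d18:-→d19:-→d20:H1  best=H1
  + 253.0.0.0/8 (H2) depth=8
  ? 139.57.16.72  path d0:H2→d1:-→d2:-→d3:-→d4:-→d5:-→d6:-→d7:-→d8:-→d9:-→d10:-→d11:-→d12:-→d13:-→d14:-→d15:-→d16:-→d17:-→d18:-→d19:-→d20:H1  best=H1
  ? 253.22.36.232  path d0:H2→d1:-→d2:-→d3:-→d4:-→d5:-→d6:-→d7:-→d8:H2  best=H2
  ? 139.57.16.2  path d0:H2→d1:-→d2:-→d3:-→d4:-→d5:-→d6:-→d7:-→d8:-→d9:-→d10:-→d11:-→d12:-→d13:-→d14:-→d15:-→d16:-→d17:-→d18:-→d19:-→d20:H1  best=H1
  ? 139.57.16.15  path d0:H2→d1:-→d2:-→d3:-→d4:-→d5:-→d6:-→d7:-→d8:-→d9:-→d10:-→d11:-→d12:-→d13:-→d14:-→d15:-→d16:-→d17:-→d18:-→d19:-→d20:H1  best=H1
  ? 253.0.0.3  path d0:H2→d1:-→d2:-→d3:-→d4:-→d5:-→d6:-→d7:-→d8:H2  best=H2
  del 0.0.0.0/0 (clear depth 0)
  + 0.0.0.0/0 (H1) depth=0
  del 139.57.16.0/20 (clear depth 20)
  ? 253.6.95.215  path d0:H1→d1:-→d2:-→d3:-→d4:-→d5:-→d6:-→d7:-→d8:H2  best=H2
  ? 78.215.89.68  path d0:H1  best=H1
  + 253.183.102.232/32 (H1) depth=32
  ? 253.0.73.228  path d0:H1→d1:-→d2:-→d3:-→d4:-→d5:-→d6:-→d7:-→d8:H2  best=H2
  ? 253.2.197.103  path d0:H1→d1:-→d2:-→d3:-→d4:-→d5:-→d6:-→d7:-→d8:H2  best=H2
  + 136.0.0.0/6 (H2) depth=6
  del 0.0.0.0/0 (clear depth 0)
  ? 253.183.102.232  path d0:-→d1:-→d2:-→d3:-→d4:-→d5:-→d6:-→d7:-→d8:H2→d9:-→d10:-→d11:-→d12:-→d13:-→d14:-→d15:-→d16:-→d17:-→d18:-→d19:-→d20:-→d21:-→d22:-→d23:-→d24:-→d25:-→d26:-→d27:-→d28:-→d29:-→d30:-→d31:-→d32:H1  best=H1
  + 253.183.102.192/26 (H0) depth=26
  + 139.57.26.80/28 (H0) depth=28
  ? 253.7.225.135  path d0:-→d1:-→d2:-→d3:-→d4:-→d5:-→d6:-→d7:-→d8:H2  best=H2
  ? 136.0.217.240  path d0:-→d1:-→d2:-→d3:-→d4:-→d5:-→d6:H2  best=H2
  + 139.57.26.90/31 (H2) depth=31
  ? 253.183.102.193  path d0:-→d1:-→d2:-→d3:-→d4:-→d5:-→d6:-→d7:-→d8:H2→d9:-→d10:-→d11:-→d12:-→d13:-→d14:-→d15:-→d16:-→d17:-→d18:-→d19:-→d20:-→d21:-→d22:-→d23:-→d24:-→d25:-→d26:H0  best=H0

== LOOKUPS ==
["H3","H1","H1","H1","H2","H1","H1","H2","H2","H1","H2","H2","H1","H2","H2","H0"]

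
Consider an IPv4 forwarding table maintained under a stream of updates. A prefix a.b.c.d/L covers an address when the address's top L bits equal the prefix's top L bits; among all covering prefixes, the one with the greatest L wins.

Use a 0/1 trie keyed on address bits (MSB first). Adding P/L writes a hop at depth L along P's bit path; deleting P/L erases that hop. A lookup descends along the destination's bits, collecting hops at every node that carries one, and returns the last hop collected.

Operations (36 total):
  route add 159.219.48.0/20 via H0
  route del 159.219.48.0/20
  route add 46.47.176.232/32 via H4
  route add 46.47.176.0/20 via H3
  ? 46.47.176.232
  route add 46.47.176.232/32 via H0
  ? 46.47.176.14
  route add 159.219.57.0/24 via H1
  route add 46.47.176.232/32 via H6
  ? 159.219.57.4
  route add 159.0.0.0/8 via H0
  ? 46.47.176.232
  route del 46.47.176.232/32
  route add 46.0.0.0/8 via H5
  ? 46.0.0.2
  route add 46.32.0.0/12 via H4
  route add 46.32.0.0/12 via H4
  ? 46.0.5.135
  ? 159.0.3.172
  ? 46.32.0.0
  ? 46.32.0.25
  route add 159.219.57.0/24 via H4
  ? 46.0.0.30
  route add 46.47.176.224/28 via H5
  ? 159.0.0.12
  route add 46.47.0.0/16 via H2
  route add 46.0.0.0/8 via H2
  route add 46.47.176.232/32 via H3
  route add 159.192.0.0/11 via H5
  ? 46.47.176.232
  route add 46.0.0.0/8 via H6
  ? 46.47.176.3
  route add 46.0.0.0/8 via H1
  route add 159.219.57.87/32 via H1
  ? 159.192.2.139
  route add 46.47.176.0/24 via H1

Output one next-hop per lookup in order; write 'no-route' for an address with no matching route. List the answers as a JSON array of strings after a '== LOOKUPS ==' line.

Trace:
  + 159.219.48.0/20 (H0) depth=20
  - 159.219.48.0/20 clear@20
  + 46.47.176.232/32 (H4) depth=32
  + 46.47.176.0/20 (H3) depth=20
  Q 46.47.176.232: descend 00101110001011111011000011101000 ; hops seen [H3,H4] ; pick H4
  + 46.47.176.232/32 (H0) depth=32
  Q 46.47.176.14: descend 001011100010111110110000 ; hops seen [H3] ; pick H3
  + 159.219.57.0/24 (H1) depth=24
  + 46.47.176.232/32 (H6) depth=32
  Q 159.219.57.4: descend 100111111101101100111001 ; hops seen [H1] ; pick H1
  + 159.0.0.0/8 (H0) depth=8
  Q 46.47.176.232: descend 00101110001011111011000011101000 ; hops seen [H3,H6] ; pick H6
  - 46.47.176.232/32 clear@32
  + 46.0.0.0/8 (H5) depth=8
  Q 46.0.0.2: descend 0010111000 ; hops seen [H5] ; pick H5
  + 46.32.0.0/12 (H4) depth=12
  + 46.32.0.0/12 (H4) depth=12
  Q 46.0.5.135: descend 0010111000 ; hops seen [H5] ; pick H5
  Q 159.0.3.172: descend 10011111 ; hops seen [H0] ; pick H0
  Q 46.32.0.0: descend 001011100010 ; hops seen [H5,H4] ; pick H4
  Q 46.32.0.25: descend 001011100010 ; hops seen [H5,H4] ; pick H4
  + 159.219.57.0/24 (H4) depth=24
  Q 46.0.0.30: descend 0010111000 ; hops seen [H5] ; pick H5
  + 46.47.176.224/28 (H5) depth=28
  Q 159.0.0.12: descend 10011111 ; hops seen [H0] ; pick H0
  + 46.47.0.0/16 (H2) depth=16
  + 46.0.0.0/8 (H2) depth=8
  + 46.47.176.232/32 (H3) depth=32
  + 159.192.0.0/11 (H5) depth=11
  Q 46.47.176.232: descend 00101110001011111011000011101000 ; hops seen [H2,H4,H2,H3,H5,H3] ; pick H3
  + 46.0.0.0/8 (H6) depth=8
  Q 46.47.176.3: descend 001011100010111110110000 ; hops seen [H6,H4,H2,H3] ; pick H3
  + 46.0.0.0/8 (H1) depth=8
  + 159.219.57.87/32 (H1) depth=32
  Q 159.192.2.139: descend 10011111110 ; hops seen [H0,H5] ; pick H5
  + 46.47.176.0/24 (H1) depth=24

== LOOKUPS ==
["H4","H3","H1","H6","H5","H5","H0","H4","H4","H5","H0","H3","H3","H5"]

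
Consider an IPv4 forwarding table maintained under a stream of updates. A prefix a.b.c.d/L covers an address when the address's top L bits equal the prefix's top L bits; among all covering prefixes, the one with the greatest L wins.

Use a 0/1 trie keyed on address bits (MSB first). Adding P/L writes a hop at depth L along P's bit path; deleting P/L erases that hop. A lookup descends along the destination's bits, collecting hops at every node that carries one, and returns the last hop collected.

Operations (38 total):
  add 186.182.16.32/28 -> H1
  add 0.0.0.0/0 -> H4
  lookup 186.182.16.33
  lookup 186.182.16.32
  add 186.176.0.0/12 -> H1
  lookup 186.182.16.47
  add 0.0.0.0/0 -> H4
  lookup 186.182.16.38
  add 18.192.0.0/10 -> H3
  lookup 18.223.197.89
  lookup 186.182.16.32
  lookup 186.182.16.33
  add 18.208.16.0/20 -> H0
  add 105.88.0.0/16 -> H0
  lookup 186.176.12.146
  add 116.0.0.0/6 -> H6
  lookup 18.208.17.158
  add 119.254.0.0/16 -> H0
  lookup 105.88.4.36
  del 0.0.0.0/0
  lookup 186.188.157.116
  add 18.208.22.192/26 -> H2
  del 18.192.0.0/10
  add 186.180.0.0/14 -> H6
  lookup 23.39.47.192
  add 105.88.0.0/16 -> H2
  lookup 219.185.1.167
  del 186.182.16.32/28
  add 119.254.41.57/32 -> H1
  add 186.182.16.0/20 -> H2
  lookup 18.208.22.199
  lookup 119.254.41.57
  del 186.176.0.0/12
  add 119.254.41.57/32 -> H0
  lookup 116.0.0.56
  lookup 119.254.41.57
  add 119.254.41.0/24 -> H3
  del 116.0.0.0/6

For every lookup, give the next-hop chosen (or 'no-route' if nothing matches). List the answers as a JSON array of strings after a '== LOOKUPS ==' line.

Apply in order:
  + 186.182.16.32/28 (H1) depth=28
  + 0.0.0.0/0 (H4) depth=0
  lookup 186.182.16.33: bits 1011101010110110000100000010 walk d0:H4→d1:-→d2:-→d3:-→d4:-→d5:-→d6:-→d7:-→d8:-→d9:-→d10:-→d11:-→d12:-→d13:-→d14:-→d15:-→d16:-→d17:-→d18:-→d19:-→d20:-→d21:-→d22:-→d23:-→d24:-→d25:-→d26:-→d27:-→d28:H1 -> H1
  lookup 186.182.16.32: bits 1011101010110110000100000010 walk d0:H4→d1:-→d2:-→d3:-→d4:-→d5:-→d6:-→d7:-→d8:-→d9:-→d10:-→d11:-→d12:-→d13:-→d14:-→d15:-→d16:-→d17:-→d18:-→d19:-→d20:-→d21:-→d22:-→d23:-→d24:-→d25:-→d26:-→d27:-→d28:H1 -> H1
  + 186.176.0.0/12 (H1) depth=12
  lookup 186.182.16.47: bits 1011101010110110000100000010 walk d0:H4→d1:-→d2:-→d3:-→d4:-→d5:-→d6:-→d7:-→d8:-→d9:-→d10:-→d11:-→d12:H1→d13:-→d14:-→d15:-→d16:-→d17:-→d18:-→d19:-→d20:-→d21:-→d22:-→d23:-→d24:-→d25:-→d26:-→d27:-→d28:H1 -> H1
  + 0.0.0.0/0 (H4) depth=0
  lookup 186.182.16.38: bits 1011101010110110000100000010 walk d0:H4→d1:-→d2:-→d3:-→d4:-→d5:-→d6:-→d7:-→d8:-→d9:-→d10:-→d11:-→d12:H1→d13:-→d14:-→d15:-→d16:-→d17:-→d18:-→d19:-→d20:-→d21:-→d22:-→d23:-→d24:-→d25:-→d26:-→d27:-→d28:H1 -> H1
  + 18.192.0.0/10 (H3) depth=10
  lookup 18.223.197.89: bits 0001001011 walk d0:H4→d1:-→d2:-→d3:-→d4:-→d5:-→d6:-→d7:-→d8:-→d9:-→d10:H3 -> H3
  lookup 186.182.16.32: bits 1011101010110110000100000010 walk d0:H4→d1:-→d2:-→d3:-→d4:-→d5:-→d6:-→d7:-→d8:-→d9:-→d10:-→d11:-→d12:H1→d13:-→d14:-→d15:-→d16:-→d17:-→d18:-→d19:-→d20:-→d21:-→d22:-→d23:-→d24:-→d25:-→d26:-→d27:-→d28:H1 -> H1
  lookup 186.182.16.33: bits 1011101010110110000100000010 walk d0:H4→d1:-→d2:-→d3:-→d4:-→d5:-→d6:-→d7:-→d8:-→d9:-→d10:-→d11:-→d12:H1→d13:-→d14:-→d15:-→d16:-→d17:-→d18:-→d19:-→d20:-→d21:-→d22:-→d23:-→d24:-→d25:-→d26:-→d27:-→d28:H1 -> H1
  + 18.208.16.0/20 (H0) depth=20
  + 105.88.0.0/16 (H0) depth=16
  lookup 186.176.12.146: bits 1011101010110 walk d0:H4→d1:-→d2:-→d3:-→d4:-→d5:-→d6:-→d7:-→d8:-→d9:-→d10:-→d11:-→d12:H1→d13:- -> H1
  + 116.0.0.0/6 (H6) depth=6
  lookup 18.208.17.158: bits 00010010110100000001 walk d0:H4→d1:-→d2:-→d3:-→d4:-→d5:-→d6:-→d7:-→d8:-→d9:-→d10:H3→d11:-→d12:-→d13:-→d14:-→d15:-→d16:-→d17:-→d18:-→d19:-→d20:H0 -> H0
  + 119.254.0.0/16 (H0) depth=16
  lookup 105.88.4.36: bits 0110100101011000 walk d0:H4→d1:-→d2:-→d3:-→d4:-→d5:-→d6:-→d7:-→d8:-→d9:-→d10:-→d11:-→d12:-→d13:-→d14:-→d15:-→d16:H0 -> H0
  del 0.0.0.0/0 (clear depth 0)
  lookup 186.188.157.116: bits 101110101011 walk d0:-→d1:-→d2:-→d3:-→d4:-→d5:-→d6:-→d7:-→d8:-→d9:-→d10:-→d11:-→d12:H1 -> H1
  + 18.208.22.192/26 (H2) depth=26
  del 18.192.0.0/10 (clear depth 10)
  + 186.180.0.0/14 (H6) depth=14
  lookup 23.39.47.192: bits 00010 walk d0:-→d1:-→d2:-→d3:-→d4:-→d5:- -> no-route
  + 105.88.0.0/16 (H2) depth=16
  lookup 219.185.1.167: bits 1 walk d0:-→d1:- -> no-route
  del 186.182.16.32/28 (clear depth 28)
  + 119.254.41.57/32 (H1) depth=32
  + 186.182.16.0/20 (H2) depth=20
  lookup 18.208.22.199: bits 00010010110100000001011011 walk d0:-→d1:-→d2:-→d3:-→d4:-→d5:-→d6:-→d7:-→d8:-→d9:-→d10:-→d11:-→d12:-→d13:-→d14:-→d15:-→d16:-→d17:-→d18:-→d19:-→d20:H0→d21:-→d22:-→d23:-→d24:-→d25:-→d26:H2 -> H2
  lookup 119.254.41.57: bits 01110111111111100010100100111001 walk d0:-→d1:-→d2:-→d3:-→d4:-→d5:-→d6:H6→d7:-→d8:-→d9:-→d10:-→d11:-→d12:-→d13:-→d14:-→d15:-→d16:H0→d17:-→d18:-→d19:-→d20:-→d21:-→d22:-→d23:-→d24:-→d25:-→d26:-→d27:-→d28:-→d29:-→d30:-→d31:-→d32:H1 -> H1
  del 186.176.0.0/12 (clear depth 12)
  + 119.254.41.57/32 (H0) depth=32
  lookup 116.0.0.56: bits 011101 walk d0:-→d1:-→d2:-→d3:-→d4:-→d5:-→d6:H6 -> H6
  lookup 119.254.41.57: bits 01110111111111100010100100111001 walk d0:-→d1:-→d2:-→d3:-→d4:-→d5:-→d6:H6→d7:-→d8:-→d9:-→d10:-→d11:-→d12:-→d13:-→d14:-→d15:-→d16:H0→d17:-→d18:-→d19:-→d20:-→d21:-→d22:-→d23:-→d24:-→d25:-→d26:-→d27:-→d28:-→d29:-→d30:-→d31:-→d32:H0 -> H0
  + 119.254.41.0/24 (H3) depth=24
  del 116.0.0.0/6 (clear depth 6)

== LOOKUPS ==
["H1","H1","H1","H1","H3","H1","H1","H1","H0","H0","H1","no-route","no-route","H2","H1","H6","H0"]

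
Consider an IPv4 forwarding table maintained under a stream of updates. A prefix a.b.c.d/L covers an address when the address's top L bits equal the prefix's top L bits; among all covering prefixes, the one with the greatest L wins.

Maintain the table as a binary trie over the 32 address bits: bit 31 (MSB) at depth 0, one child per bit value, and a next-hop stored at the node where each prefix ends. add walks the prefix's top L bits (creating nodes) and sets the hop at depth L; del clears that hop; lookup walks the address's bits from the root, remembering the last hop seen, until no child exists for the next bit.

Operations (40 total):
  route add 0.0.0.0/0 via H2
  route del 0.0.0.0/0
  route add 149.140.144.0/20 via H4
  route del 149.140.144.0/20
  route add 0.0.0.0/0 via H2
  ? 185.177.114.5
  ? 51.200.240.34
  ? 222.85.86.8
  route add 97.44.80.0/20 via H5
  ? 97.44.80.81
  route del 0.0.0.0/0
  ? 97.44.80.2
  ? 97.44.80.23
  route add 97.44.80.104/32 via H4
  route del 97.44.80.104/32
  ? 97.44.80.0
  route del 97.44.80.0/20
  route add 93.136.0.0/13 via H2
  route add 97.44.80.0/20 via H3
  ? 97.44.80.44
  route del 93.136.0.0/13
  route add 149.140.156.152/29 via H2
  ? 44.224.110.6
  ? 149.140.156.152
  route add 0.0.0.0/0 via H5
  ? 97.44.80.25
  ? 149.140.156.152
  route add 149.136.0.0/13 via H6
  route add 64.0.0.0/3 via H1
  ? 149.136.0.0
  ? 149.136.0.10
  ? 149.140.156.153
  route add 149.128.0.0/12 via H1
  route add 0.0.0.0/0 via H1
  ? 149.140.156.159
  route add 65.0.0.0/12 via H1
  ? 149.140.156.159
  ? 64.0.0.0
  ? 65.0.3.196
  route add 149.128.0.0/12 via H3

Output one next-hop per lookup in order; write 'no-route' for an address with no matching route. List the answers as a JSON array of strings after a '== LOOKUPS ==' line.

Trace:
  add 0.0.0.0/0 -> H2 at depth 0
  del 0.0.0.0/0 (clear depth 0)
  add 149.140.144.0/20 -> H4 at depth 20
  del 149.140.144.0/20 (clear depth 20)
  add 0.0.0.0/0 -> H2 at depth 0
  ? 185.177.114.5  path d0:H2→d1:-→d2:-  best=H2
  ? 51.200.240.34  path d0:H2  best=H2
  ? 222.85.86.8  path d0:H2→d1:-  best=H2
  add 97.44.80.0/20 -> H5 at depth 20
  ? 97.44.80.81  path d0:H2→d1:-→d2:-→d3:-→d4:-→d5:-→d6:-→d7:-→d8:-→d9:-→d10:-→d11:-→d12:-→d13:-→d14:-→d15:-→d16:-→d17:-→d18:-→d19:-→d20:H5  best=H5
  del 0.0.0.0/0 (clear depth 0)
  ? 97.44.80.2  path d0:-→d1:-→d2:-→d3:-→d4:-→d5:-→d6:-→d7:-→d8:-→d9:-→d10:-→d11:-→d12:-→d13:-→d14:-→d15:-→d16:-→d17:-→d18:-→d19:-→d20:H5  best=H5
  ? 97.44.80.23  path d0:-→d1:-→d2:-→d3:-→d4:-→d5:-→d6:-→d7:-→d8:-→d9:-→d10:-→d11:-→d12:-→d13:-→d14:-→d15:-→d16:-→d17:-→d18:-→d19:-→d20:H5  best=H5
  add 97.44.80.104/32 -> H4 at depth 32
  del 97.44.80.104/32 (clear depth 32)
  ? 97.44.80.0  path d0:-→d1:-→d2:-→d3:-→d4:-→d5:-→d6:-→d7:-→d8:-→d9:-→d10:-→d11:-→d12:-→d13:-→d14:-→d15:-→d16:-→d17:-→d18:-→d19:-→d20:H5→d21:-→d22:-→d23:-→d24:-→d25:-  best=H5
  del 97.44.80.0/20 (clear depth 20)
  add 93.136.0.0/13 -> H2 at depth 13
  add 97.44.80.0/20 -> H3 at depth 20
  ? 97.44.80.44  path d0:-→d1:-→d2:-→d3:-→d4:-→d5:-→d6:-→d7:-→d8:-→d9:-→d10:-→d11:-→d12:-→d13:-→d14:-→d15:-→d16:-→d17:-→d18:-→d19:-→d20:H3→d21:-→d22:-→d23:-→d24:-→d25:-  best=H3
  del 93.136.0.0/13 (clear depth 13)
  add 149.140.156.152/29 -> H2 at depth 29
  ? 44.224.110.6  path d0:-→d1:-  best=no-route
  ? 149.140.156.152  path d0:-→d1:-→d2:-→d3:-→d4:-→d5:-→d6:-→d7:-→d8:-→d9:-→d10:-→d11:-→d12:-→d13:-→d14:-→d15:-→d16:-→d17:-→d18:-→d19:-→d20:-→d21:-→d22:-→d23:-→d24:-→d25:-→d26:-→d27:-→d28:-→d29:H2  best=H2
  add 0.0.0.0/0 -> H5 at depth 0
  ? 97.44.80.25  path d0:H5→d1:-→d2:-→d3:-→d4:-→d5:-→d6:-→d7:-→d8:-→d9:-→d10:-→d11:-→d12:-→d13:-→d14:-→d15:-→d16:-→d17:-→d18:-→d19:-→d20:H3→d21:-→d22:-→d23:-→d24:-→d25:-  best=H3
  ? 149.140.156.152  path d0:H5→d1:-→d2:-→d3:-→d4:-→d5:-→d6:-→d7:-→d8:-→d9:-→d10:-→d11:-→d12:-→d13:-→d14:-→d15:-→d16:-→d17:-→d18:-→d19:-→d20:-→d21:-→d22:-→d23:-→d24:-→d25:-→d26:-→d27:-→d28:-→d29:H2  best=H2
  add 149.136.0.0/13 -> H6 at depth 13
  add 64.0.0.0/3 -> H1 at depth 3
  ? 149.136.0.0  path d0:H5→d1:-→d2:-→d3:-→d4:-→d5:-→d6:-→d7:-→d8:-→d9:-→d10:-→d11:-→d12:-→d13:H6  best=H6
  ? 149.136.0.10  path d0:H5→d1:-→d2:-→d3:-→d4:-→d5:-→d6:-→d7:-→d8:-→d9:-→d10:-→d11:-→d12:-→d13:H6  best=H6
  ? 149.140.156.153  path d0:H5→d1:-→d2:-→d3:-→d4:-→d5:-→d6:-→d7:-→d8:-→d9:-→d10:-→d11:-→d12:-→d13:H6→d14:-→d15:-→d16:-→d17:-→d18:-→d19:-→d20:-→d21:-→d22:-→d23:-→d24:-→d25:-→d26:-→d27:-→d28:-→d29:H2  best=H2
  add 149.128.0.0/12 -> H1 at depth 12
  add 0.0.0.0/0 -> H1 at depth 0
  ? 149.140.156.159  path d0:H1→d1:-→d2:-→d3:-→d4:-→d5:-→d6:-→d7:-→d8:-→d9:-→d10:-→d11:-→d12:H1→d13:H6→d14:-→d15:-→d16:-→d17:-→d18:-→d19:-→d20:-→d21:-→d22:-→d23:-→d24:-→d25:-→d26:-→d27:-→d28:-→d29:H2  best=H2
  add 65.0.0.0/12 -> H1 at depth 12
  ? 149.140.156.159  path d0:H1→d1:-→d2:-→d3:-→d4:-→d5:-→d6:-→d7:-→d8:-→d9:-→d10:-→d11:-→d12:H1→d13:H6→d14:-→d15:-→d16:-→d17:-→d18:-→d19:-→d20:-→d21:-→d22:-→d23:-→d24:-→d25:-→d26:-→d27:-→d28:-→d29:H2  best=H2
  ? 64.0.0.0  path d0:H1→d1:-→d2:-→d3:H1→d4:-→d5:-→d6:-→d7:-  best=H1
  ? 65.0.3.196  path d0:H1→d1:-→d2:-→d3:H1→d4:-→d5:-→d6:-→d7:-→d8:-→d9:-→d10:-→d11:-→d12:H1  best=H1
  add 149.128.0.0/12 -> H3 at depth 12

== LOOKUPS ==
["H2","H2","H2","H5","H5","H5","H5","H3","no-route","H2","H3","H2","H6","H6","H2","H2","H2","H1","H1"]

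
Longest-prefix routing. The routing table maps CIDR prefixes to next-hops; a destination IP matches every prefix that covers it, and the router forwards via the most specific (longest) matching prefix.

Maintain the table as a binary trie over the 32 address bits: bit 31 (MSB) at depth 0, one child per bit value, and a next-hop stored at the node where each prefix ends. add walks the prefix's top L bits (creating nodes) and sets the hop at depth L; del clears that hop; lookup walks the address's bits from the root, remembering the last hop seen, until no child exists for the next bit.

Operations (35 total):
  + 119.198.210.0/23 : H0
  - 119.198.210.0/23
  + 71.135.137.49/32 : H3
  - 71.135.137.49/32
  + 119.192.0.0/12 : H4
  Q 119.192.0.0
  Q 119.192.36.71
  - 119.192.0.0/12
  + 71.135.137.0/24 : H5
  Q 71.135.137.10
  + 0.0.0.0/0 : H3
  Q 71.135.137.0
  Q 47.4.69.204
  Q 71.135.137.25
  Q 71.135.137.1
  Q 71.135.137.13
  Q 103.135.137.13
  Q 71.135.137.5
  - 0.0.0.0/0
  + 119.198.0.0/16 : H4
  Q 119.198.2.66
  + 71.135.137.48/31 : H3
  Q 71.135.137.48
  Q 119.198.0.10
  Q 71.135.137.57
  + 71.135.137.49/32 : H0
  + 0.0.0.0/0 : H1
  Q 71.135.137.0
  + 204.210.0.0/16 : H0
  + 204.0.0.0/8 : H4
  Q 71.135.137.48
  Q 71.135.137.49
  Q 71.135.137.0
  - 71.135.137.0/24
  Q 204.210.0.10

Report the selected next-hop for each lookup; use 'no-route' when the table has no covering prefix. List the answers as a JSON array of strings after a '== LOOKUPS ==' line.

Trace:
  add 119.198.210.0/23 -> H0 at depth 23
  del 119.198.210.0/23 (clear depth 23)
  add 71.135.137.49/32 -> H3 at depth 32
  del 71.135.137.49/32 (clear depth 32)
  add 119.192.0.0/12 -> H4 at depth 12
  lookup 119.192.0.0: bits 0111011111000 walk d0:-→d1:-→d2:-→d3:-→d4:-→d5:-→d6:-→d7:-→d8:-→d9:-→d10:-→d11:-→d12:H4→d13:- -> H4
  lookup 119.192.36.71: bits 0111011111000 walk d0:-→d1:-→d2:-→d3:-→d4:-→d5:-→d6:-→d7:-→d8:-→d9:-→d10:-→d11:-→d12:H4→d13:- -> H4
  del 119.192.0.0/12 (clear depth 12)
  add 71.135.137.0/24 -> H5 at depth 24
  lookup 71.135.137.10: bits 01000111100001111000100100 walk d0:-→d1:-→d2:-→d3:-→d4:-→d5:-→d6:-→d7:-→d8:-→d9:-→d10:-→d11:-→d12:-→d13:-→d14:-→d15:-→d16:-→d17:-→d18:-→d19:-→d20:-→d21:-→d22:-→d23:-→d24:H5→d25:-→d26:- -> H5
  add 0.0.0.0/0 -> H3 at depth 0
  lookup 71.135.137.0: bits 01000111100001111000100100 walk d0:H3→d1:-→d2:-→d3:-→d4:-→d5:-→d6:-→d7:-→d8:-→d9:-→d10:-→d11:-→d12:-→d13:-→d14:-→d15:-→d16:-→d17:-→d18:-→d19:-→d20:-→d21:-→d22:-→d23:-→d24:H5→d25:-→d26:- -> H5
  lookup 47.4.69.204: bits 0 walk d0:H3→d1:- -> H3
  lookup 71.135.137.25: bits 01000111100001111000100100 walk d0:H3→d1:-→d2:-→d3:-→d4:-→d5:-→d6:-→d7:-→d8:-→d9:-→d10:-→d11:-→d12:-→d13:-→d14:-→d15:-→d16:-→d17:-→d18:-→d19:-→d20:-→d21:-→d22:-→d23:-→d24:H5→d25:-→d26:- -> H5
  lookup 71.135.137.1: bits 01000111100001111000100100 walk d0:H3→d1:-→d2:-→d3:-→d4:-→d5:-→d6:-→d7:-→d8:-→d9:-→d10:-→d11:-→d12:-→d13:-→d14:-→d15:-→d16:-→d17:-→d18:-→d19:-→d20:-→d21:-→d22:-→d23:-→d24:H5→d25:-→d26:- -> H5
  lookup 71.135.137.13: bits 01000111100001111000100100 walk d0:H3→d1:-→d2:-→d3:-→d4:-→d5:-→d6:-→d7:-→d8:-→d9:-→d10:-→d11:-→d12:-→d13:-→d14:-→d15:-→d16:-→d17:-→d18:-→d19:-→d20:-→d21:-→d22:-→d23:-→d24:H5→d25:-→d26:- -> H5
  lookup 103.135.137.13: bits 011 walk d0:H3→d1:-→d2:-→d3:- -> H3
  lookup 71.135.137.5: bits 01000111100001111000100100 walk d0:H3→d1:-→d2:-→d3:-→d4:-→d5:-→d6:-→d7:-→d8:-→d9:-→d10:-→d11:-→d12:-→d13:-→d14:-→d15:-→d16:-→d17:-→d18:-→d19:-→d20:-→d21:-→d22:-→d23:-→d24:H5→d25:-→d26:- -> H5
  del 0.0.0.0/0 (clear depth 0)
  add 119.198.0.0/16 -> H4 at depth 16
  lookup 119.198.2.66: bits 0111011111000110 walk d0:-→d1:-→d2:-→d3:-→d4:-→d5:-→d6:-→d7:-→d8:-→d9:-→d10:-→d11:-→d12:-→d13:-→d14:-→d15:-→d16:H4 -> H4
  add 71.135.137.48/31 -> H3 at depth 31
  lookup 71.135.137.48: bits 0100011110000111100010010011000 walk d0:-→d1:-→d2:-→d3:-→d4:-→d5:-→d6:-→d7:-→d8:-→d9:-→d10:-→d11:-→d12:-→d13:-→d14:-→d15:-→d16:-→d17:-→d18:-→d19:-→d20:-→d21:-→d22:-→d23:-→d24:H5→d25:-→d26:-→d27:-→d28:-→d29:-→d30:-→d31:H3 -> H3
  lookup 119.198.0.10: bits 0111011111000110 walk d0:-→d1:-→d2:-→d3:-→d4:-→d5:-→d6:-→d7:-→d8:-→d9:-→d10:-→d11:-→d12:-→d13:-→d14:-→d15:-→d16:H4 -> H4
  lookup 71.135.137.57: bits 0100011110000111100010010011 walk d0:-→d1:-→d2:-→d3:-→d4:-→d5:-→d6:-→d7:-→d8:-→d9:-→d10:-→d11:-→d12:-→d13:-→d14:-→d15:-→d16:-→d17:-→d18:-→d19:-→d20:-→d21:-→d22:-→d23:-→d24:H5→d25:-→d26:-→d27:-→d28:- -> H5
  add 71.135.137.49/32 -> H0 at depth 32
  add 0.0.0.0/0 -> H1 at depth 0
  lookup 71.135.137.0: bits 01000111100001111000100100 walk d0:H1→d1:-→d2:-→d3:-→d4:-→d5:-→d6:-→d7:-→d8:-→d9:-→d10:-→d11:-→d12:-→d13:-→d14:-→d15:-→d16:-→d17:-→d18:-→d19:-→d20:-→d21:-→d22:-→d23:-→d24:H5→d25:-→d26:- -> H5
  add 204.210.0.0/16 -> H0 at depth 16
  add 204.0.0.0/8 -> H4 at depth 8
  lookup 71.135.137.48: bits 0100011110000111100010010011000 walk d0:H1→d1:-→d2:-→d3:-→d4:-→d5:-→d6:-→d7:-→d8:-→d9:-→d10:-→d11:-→d12:-→d13:-→d14:-→d15:-→d16:-→d17:-→d18:-→d19:-→d20:-→d21:-→d22:-→d23:-→d24:H5→d25:-→d26:-→d27:-→d28:-→d29:-→d30:-→d31:H3 -> H3
  lookup 71.135.137.49: bits 01000111100001111000100100110001 walk d0:H1→d1:-→d2:-→d3:-→d4:-→d5:-→d6:-→d7:-→d8:-→d9:-→d10:-→d11:-→d12:-→d13:-→d14:-→d15:-→d16:-→d17:-→d18:-→d19:-→d20:-→d21:-→d22:-→d23:-→d24:H5→d25:-→d26:-→d27:-→d28:-→d29:-→d30:-→d31:H3→d32:H0 -> H0
  lookup 71.135.137.0: bits 01000111100001111000100100 walk d0:H1→d1:-→d2:-→d3:-→d4:-→d5:-→d6:-→d7:-→d8:-→d9:-→d10:-→d11:-→d12:-→d13:-→d14:-→d15:-→d16:-→d17:-→d18:-→d19:-→d20:-→d21:-→d22:-→d23:-→d24:H5→d25:-→d26:- -> H5
  del 71.135.137.0/24 (clear depth 24)
  lookup 204.210.0.10: bits 1100110011010010 walk d0:H1→d1:-→d2:-→d3:-→d4:-→d5:-→d6:-→d7:-→d8:H4→d9:-→d10:-→d11:-→d12:-→d13:-→d14:-→d15:-→d16:H0 -> H0

== LOOKUPS ==
["H4","H4","H5","H5","H3","H5","H5","H5","H3","H5","H4","H3","H4","H5","H5","H3","H0","H5","H0"]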